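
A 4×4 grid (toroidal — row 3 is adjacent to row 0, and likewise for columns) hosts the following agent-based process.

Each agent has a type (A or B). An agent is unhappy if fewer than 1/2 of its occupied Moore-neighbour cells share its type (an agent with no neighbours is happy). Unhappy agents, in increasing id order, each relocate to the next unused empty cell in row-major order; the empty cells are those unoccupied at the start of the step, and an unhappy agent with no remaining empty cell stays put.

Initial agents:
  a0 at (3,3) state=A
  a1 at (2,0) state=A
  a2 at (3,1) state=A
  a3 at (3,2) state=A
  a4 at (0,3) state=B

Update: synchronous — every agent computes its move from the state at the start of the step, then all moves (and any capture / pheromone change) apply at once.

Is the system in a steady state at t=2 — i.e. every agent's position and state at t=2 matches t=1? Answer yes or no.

no

t=1: a0@(3,3):A a1@(2,0):A a2@(3,1):A a3@(3,2):A a4@(0,0):B
t=2: a0@(3,3):A a1@(2,0):A a2@(3,1):A a3@(3,2):A a4@(0,1):B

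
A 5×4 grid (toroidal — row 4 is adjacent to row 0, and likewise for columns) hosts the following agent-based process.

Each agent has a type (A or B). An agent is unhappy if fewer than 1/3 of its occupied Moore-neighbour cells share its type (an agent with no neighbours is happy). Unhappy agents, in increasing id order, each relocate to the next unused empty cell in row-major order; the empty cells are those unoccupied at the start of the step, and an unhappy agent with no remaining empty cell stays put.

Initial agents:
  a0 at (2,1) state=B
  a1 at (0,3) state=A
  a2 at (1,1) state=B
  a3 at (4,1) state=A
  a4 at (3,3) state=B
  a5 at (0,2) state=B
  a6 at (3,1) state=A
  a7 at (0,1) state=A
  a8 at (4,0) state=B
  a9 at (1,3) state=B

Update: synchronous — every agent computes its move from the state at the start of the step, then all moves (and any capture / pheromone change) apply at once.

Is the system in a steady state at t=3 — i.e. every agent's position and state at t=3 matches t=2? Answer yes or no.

t=1: a0@(2,1):B a1@(0,0):A a2@(1,1):B a3@(4,1):A a4@(3,3):B a5@(0,2):B a6@(3,1):A a7@(1,0):A a8@(1,2):B a9@(1,3):B
t=2: a0@(2,1):B a1@(0,0):A a2@(1,1):B a3@(4,1):A a4@(3,3):B a5@(0,2):B a6@(3,1):A a7@(0,1):A a8@(1,2):B a9@(1,3):B
t=3: (unchanged — steady state)

yes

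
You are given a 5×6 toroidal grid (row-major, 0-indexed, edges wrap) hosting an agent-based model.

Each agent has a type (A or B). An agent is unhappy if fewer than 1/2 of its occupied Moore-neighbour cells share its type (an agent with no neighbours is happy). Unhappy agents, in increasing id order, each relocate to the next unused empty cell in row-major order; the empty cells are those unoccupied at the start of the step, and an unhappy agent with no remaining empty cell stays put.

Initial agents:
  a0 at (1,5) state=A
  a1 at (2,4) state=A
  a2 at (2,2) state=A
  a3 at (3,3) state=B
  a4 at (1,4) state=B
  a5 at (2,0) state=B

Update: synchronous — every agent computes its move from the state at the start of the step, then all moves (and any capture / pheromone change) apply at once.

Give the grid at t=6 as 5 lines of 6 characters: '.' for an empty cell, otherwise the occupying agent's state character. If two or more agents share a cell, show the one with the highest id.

t=1: a0@(0,0):A a1@(0,1):A a2@(0,2):A a3@(0,3):B a4@(0,4):B a5@(0,5):B
t=2: (unchanged — steady state)

AAABBB
......
......
......
......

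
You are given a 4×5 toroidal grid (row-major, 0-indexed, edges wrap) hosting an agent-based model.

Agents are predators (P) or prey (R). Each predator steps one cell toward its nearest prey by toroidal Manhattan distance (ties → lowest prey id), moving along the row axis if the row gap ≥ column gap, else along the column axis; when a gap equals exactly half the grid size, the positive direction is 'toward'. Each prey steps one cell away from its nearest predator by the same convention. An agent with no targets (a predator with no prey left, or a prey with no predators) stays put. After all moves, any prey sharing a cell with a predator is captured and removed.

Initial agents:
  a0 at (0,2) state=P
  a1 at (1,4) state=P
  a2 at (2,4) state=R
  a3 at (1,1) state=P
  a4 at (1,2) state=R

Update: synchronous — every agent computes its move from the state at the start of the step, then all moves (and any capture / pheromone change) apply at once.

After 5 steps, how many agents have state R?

2

t=1: a0@(1,2):P a1@(2,4):P a2@(3,4):R a3@(1,2):P a4@(2,2):R
t=2: a0@(2,2):P a1@(3,4):P a2@(0,4):R a3@(2,2):P a4@(3,2):R
t=3: a0@(3,2):P a1@(0,4):P a2@(1,4):R a3@(3,2):P a4@(0,2):R
t=4: a0@(0,2):P a1@(1,4):P a2@(2,4):R a3@(0,2):P a4@(1,2):R
t=5: a0@(1,2):P a1@(2,4):P a2@(3,4):R a3@(1,2):P a4@(2,2):R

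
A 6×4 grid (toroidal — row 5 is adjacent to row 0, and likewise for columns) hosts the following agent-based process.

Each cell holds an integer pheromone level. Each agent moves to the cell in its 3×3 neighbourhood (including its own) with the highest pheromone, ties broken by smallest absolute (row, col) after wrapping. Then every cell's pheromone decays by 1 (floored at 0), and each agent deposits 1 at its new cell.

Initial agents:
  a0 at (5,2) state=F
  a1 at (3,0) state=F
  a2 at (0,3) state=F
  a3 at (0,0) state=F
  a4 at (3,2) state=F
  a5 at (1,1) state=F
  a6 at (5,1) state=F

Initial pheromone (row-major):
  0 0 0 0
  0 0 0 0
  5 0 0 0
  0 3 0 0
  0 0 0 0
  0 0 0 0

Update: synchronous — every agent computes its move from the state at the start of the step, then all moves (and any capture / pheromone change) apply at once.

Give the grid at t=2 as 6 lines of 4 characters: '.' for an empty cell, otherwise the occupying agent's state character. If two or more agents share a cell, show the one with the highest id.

F...
....
F...
....
....
....

t=1: a0@(0,1) a1@(2,0) a2@(0,0) a3@(0,0) a4@(3,1) a5@(2,0) a6@(0,0) | pheromone: 3 1 0 0 / 0 0 0 0 / 6 0 0 0 / 0 3 0 0 / 0 0 0 0 / 0 0 0 0
t=2: a0@(0,0) a1@(2,0) a2@(0,0) a3@(0,0) a4@(2,0) a5@(2,0) a6@(0,0) | pheromone: 6 0 0 0 / 0 0 0 0 / 8 0 0 0 / 0 2 0 0 / 0 0 0 0 / 0 0 0 0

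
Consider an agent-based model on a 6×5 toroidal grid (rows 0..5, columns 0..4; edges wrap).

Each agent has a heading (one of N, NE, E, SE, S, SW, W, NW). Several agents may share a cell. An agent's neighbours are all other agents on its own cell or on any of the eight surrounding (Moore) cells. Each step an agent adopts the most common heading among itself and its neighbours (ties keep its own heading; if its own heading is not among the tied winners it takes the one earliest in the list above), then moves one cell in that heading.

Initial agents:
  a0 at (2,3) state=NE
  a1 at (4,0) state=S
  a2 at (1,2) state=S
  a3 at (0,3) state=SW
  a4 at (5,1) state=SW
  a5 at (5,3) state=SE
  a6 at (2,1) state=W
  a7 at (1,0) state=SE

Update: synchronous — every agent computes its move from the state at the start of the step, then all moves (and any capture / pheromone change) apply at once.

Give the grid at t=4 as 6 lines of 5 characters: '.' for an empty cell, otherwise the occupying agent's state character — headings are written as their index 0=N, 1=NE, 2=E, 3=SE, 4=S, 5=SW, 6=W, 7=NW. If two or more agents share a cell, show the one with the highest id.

t=1: a0@(1,4):NE a1@(5,0):S a2@(2,2):S a3@(1,2):SW a4@(0,0):SW a5@(0,4):SE a6@(2,0):W a7@(2,1):SE
t=2: a0@(0,0):NE a1@(0,0):S a2@(3,2):S a3@(2,1):SW a4@(1,4):SW a5@(1,0):SE a6@(2,4):W a7@(3,2):SE
t=3: a0@(5,1):NE a1@(1,0):S a2@(4,2):S a3@(3,2):SE a4@(2,3):SW a5@(2,4):SW a6@(2,3):W a7@(4,3):SE
t=4: a0@(4,2):NE a1@(2,0):S a2@(5,3):SE a3@(4,3):SE a4@(3,2):SW a5@(3,3):SW a6@(3,2):SW a7@(5,4):SE

.....
.....
4....
..55.
..13.
...33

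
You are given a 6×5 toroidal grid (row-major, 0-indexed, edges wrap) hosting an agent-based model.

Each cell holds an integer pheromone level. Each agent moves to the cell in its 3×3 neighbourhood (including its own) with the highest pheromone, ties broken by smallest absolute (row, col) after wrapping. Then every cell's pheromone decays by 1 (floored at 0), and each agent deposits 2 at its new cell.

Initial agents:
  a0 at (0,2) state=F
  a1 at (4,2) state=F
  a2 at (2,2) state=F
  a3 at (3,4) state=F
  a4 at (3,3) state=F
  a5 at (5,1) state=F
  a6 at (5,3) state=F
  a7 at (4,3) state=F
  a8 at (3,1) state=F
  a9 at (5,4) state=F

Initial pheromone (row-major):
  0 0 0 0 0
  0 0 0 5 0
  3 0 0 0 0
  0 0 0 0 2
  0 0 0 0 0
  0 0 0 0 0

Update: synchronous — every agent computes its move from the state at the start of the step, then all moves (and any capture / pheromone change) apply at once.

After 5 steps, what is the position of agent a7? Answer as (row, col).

(2, 0)

t=1: a0@(1,3) a1@(3,1) a2@(1,3) a3@(2,0) a4@(3,4) a5@(0,0) a6@(0,2) a7@(3,4) a8@(2,0) a9@(0,0) | pheromone: 4 0 2 0 0 / 0 0 0 8 0 / 6 0 0 0 0 / 0 2 0 0 5 / 0 0 0 0 0 / 0 0 0 0 0
t=2: a0@(1,3) a1@(2,0) a2@(1,3) a3@(2,0) a4@(2,0) a5@(0,0) a6@(1,3) a7@(2,0) a8@(2,0) a9@(0,0) | pheromone: 7 0 1 0 0 / 0 0 0 13 0 / 15 0 0 0 0 / 0 1 0 0 4 / 0 0 0 0 0 / 0 0 0 0 0
t=3: a0@(1,3) a1@(2,0) a2@(1,3) a3@(2,0) a4@(2,0) a5@(0,0) a6@(1,3) a7@(2,0) a8@(2,0) a9@(0,0) | pheromone: 10 0 0 0 0 / 0 0 0 18 0 / 24 0 0 0 0 / 0 0 0 0 3 / 0 0 0 0 0 / 0 0 0 0 0
t=4: a0@(1,3) a1@(2,0) a2@(1,3) a3@(2,0) a4@(2,0) a5@(0,0) a6@(1,3) a7@(2,0) a8@(2,0) a9@(0,0) | pheromone: 13 0 0 0 0 / 0 0 0 23 0 / 33 0 0 0 0 / 0 0 0 0 2 / 0 0 0 0 0 / 0 0 0 0 0
t=5: a0@(1,3) a1@(2,0) a2@(1,3) a3@(2,0) a4@(2,0) a5@(0,0) a6@(1,3) a7@(2,0) a8@(2,0) a9@(0,0) | pheromone: 16 0 0 0 0 / 0 0 0 28 0 / 42 0 0 0 0 / 0 0 0 0 1 / 0 0 0 0 0 / 0 0 0 0 0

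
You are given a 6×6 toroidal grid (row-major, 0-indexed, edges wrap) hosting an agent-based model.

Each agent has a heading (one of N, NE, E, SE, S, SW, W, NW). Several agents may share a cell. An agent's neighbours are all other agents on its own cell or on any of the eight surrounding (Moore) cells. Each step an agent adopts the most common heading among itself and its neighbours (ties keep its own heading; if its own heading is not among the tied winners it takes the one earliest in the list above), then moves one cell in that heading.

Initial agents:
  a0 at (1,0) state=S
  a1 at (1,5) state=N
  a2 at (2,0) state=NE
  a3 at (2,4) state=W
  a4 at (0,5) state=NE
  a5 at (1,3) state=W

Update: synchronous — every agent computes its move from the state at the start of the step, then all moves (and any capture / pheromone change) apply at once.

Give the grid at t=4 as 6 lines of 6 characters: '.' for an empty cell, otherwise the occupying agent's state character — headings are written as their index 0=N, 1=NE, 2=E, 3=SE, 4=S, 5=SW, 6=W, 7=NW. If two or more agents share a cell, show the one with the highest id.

......
.....6
6..1..
...11.
....1.
......

t=1: a0@(0,1):NE a1@(0,0):NE a2@(1,1):NE a3@(2,3):W a4@(5,0):NE a5@(1,2):W
t=2: a0@(5,2):NE a1@(5,1):NE a2@(0,2):NE a3@(2,2):W a4@(4,1):NE a5@(1,1):W
t=3: a0@(4,3):NE a1@(4,2):NE a2@(5,3):NE a3@(2,1):W a4@(3,2):NE a5@(1,0):W
t=4: a0@(3,4):NE a1@(3,3):NE a2@(4,4):NE a3@(2,0):W a4@(2,3):NE a5@(1,5):W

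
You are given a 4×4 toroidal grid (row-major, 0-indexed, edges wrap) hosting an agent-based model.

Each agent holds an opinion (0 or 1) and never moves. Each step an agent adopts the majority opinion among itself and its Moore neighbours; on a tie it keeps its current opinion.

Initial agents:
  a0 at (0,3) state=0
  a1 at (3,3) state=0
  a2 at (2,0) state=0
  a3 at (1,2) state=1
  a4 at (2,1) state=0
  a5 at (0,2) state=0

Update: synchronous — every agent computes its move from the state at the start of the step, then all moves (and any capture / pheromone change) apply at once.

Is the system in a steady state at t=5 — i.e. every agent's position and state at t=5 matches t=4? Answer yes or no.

yes

t=1: a0@(0,3):0 a1@(3,3):0 a2@(2,0):0 a3@(1,2):0 a4@(2,1):0 a5@(0,2):0
t=2: (unchanged — steady state)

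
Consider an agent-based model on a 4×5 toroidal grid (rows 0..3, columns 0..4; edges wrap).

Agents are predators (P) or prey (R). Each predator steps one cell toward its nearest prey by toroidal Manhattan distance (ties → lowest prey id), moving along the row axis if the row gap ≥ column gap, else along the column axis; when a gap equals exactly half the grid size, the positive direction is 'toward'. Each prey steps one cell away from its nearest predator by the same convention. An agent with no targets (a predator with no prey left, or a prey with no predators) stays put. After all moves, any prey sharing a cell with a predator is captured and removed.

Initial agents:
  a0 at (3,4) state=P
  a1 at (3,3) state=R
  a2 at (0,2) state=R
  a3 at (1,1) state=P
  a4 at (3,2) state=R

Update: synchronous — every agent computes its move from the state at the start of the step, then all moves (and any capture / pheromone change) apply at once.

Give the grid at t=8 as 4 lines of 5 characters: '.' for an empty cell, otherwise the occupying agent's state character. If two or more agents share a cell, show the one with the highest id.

.R...
.PP..
.....
.....

t=1: a0@(3,3):P a1@(3,2):R a2@(3,2):R a3@(0,1):P a4@(3,1):R
t=2: a0@(3,2):P a3@(3,1):P a4@(2,1):R
t=3: a0@(2,2):P a3@(2,1):P a4@(1,1):R
t=4: a0@(1,2):P a3@(1,1):P a4@(0,1):R
t=5: a0@(0,2):P a3@(0,1):P a4@(3,1):R
t=6: a0@(3,2):P a3@(3,1):P a4@(2,1):R
t=7: a0@(2,2):P a3@(2,1):P a4@(1,1):R
t=8: a0@(1,2):P a3@(1,1):P a4@(0,1):R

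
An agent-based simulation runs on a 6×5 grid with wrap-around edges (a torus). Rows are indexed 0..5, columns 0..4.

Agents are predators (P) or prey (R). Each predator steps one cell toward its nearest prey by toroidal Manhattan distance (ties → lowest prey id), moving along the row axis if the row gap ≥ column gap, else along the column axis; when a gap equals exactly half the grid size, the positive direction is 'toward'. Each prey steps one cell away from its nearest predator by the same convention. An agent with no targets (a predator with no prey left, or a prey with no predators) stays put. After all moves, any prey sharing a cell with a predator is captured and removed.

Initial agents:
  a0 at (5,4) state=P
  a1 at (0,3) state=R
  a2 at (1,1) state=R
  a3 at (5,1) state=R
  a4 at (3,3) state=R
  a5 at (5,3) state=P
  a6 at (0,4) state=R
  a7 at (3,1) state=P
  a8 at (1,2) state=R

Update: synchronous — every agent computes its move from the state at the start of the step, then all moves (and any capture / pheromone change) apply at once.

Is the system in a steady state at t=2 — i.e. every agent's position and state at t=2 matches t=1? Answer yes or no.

no

t=1: a0@(0,4):P a1@(1,3):R a2@(0,1):R a3@(5,2):R a4@(2,3):R a5@(0,3):P a6@(1,4):R a7@(2,1):P a8@(2,2):R
t=2: a0@(1,4):P a1@(2,3):R a2@(0,2):R a3@(4,2):R a4@(3,3):R a5@(1,3):P a6@(2,4):R a7@(2,2):P a8@(2,3):R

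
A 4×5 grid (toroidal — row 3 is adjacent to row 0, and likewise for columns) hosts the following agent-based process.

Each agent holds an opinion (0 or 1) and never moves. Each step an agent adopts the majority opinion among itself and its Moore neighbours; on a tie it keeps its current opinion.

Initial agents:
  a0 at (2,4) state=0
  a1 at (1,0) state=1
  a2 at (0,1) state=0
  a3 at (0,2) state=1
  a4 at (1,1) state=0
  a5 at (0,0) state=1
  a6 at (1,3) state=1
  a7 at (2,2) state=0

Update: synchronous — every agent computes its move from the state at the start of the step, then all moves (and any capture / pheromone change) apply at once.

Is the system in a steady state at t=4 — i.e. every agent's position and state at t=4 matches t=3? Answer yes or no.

t=1: a0@(2,4):1 a1@(1,0):0 a2@(0,1):1 a3@(0,2):1 a4@(1,1):0 a5@(0,0):1 a6@(1,3):1 a7@(2,2):0
t=2: a0@(2,4):1 a1@(1,0):1 a2@(0,1):1 a3@(0,2):1 a4@(1,1):0 a5@(0,0):1 a6@(1,3):1 a7@(2,2):0
t=3: a0@(2,4):1 a1@(1,0):1 a2@(0,1):1 a3@(0,2):1 a4@(1,1):1 a5@(0,0):1 a6@(1,3):1 a7@(2,2):0
t=4: a0@(2,4):1 a1@(1,0):1 a2@(0,1):1 a3@(0,2):1 a4@(1,1):1 a5@(0,0):1 a6@(1,3):1 a7@(2,2):1

no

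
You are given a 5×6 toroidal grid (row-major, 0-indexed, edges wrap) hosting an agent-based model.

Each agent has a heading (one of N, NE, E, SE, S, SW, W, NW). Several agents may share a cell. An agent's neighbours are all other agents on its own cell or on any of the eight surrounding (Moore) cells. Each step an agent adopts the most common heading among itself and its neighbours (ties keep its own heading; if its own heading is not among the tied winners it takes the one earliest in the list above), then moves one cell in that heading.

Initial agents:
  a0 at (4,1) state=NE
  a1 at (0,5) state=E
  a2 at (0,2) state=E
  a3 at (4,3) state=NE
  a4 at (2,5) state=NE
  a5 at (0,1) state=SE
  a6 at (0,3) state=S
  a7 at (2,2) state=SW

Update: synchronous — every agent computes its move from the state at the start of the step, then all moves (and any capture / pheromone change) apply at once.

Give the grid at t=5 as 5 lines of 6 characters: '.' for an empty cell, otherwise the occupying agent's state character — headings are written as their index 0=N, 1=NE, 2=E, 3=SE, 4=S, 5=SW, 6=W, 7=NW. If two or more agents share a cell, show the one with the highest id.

t=1: a0@(3,2):NE a1@(0,0):E a2@(4,3):NE a3@(3,4):NE a4@(1,0):NE a5@(1,2):SE a6@(1,3):S a7@(3,1):SW
t=2: a0@(2,3):NE a1@(0,1):E a2@(3,4):NE a3@(2,5):NE a4@(0,1):NE a5@(2,3):SE a6@(2,3):S a7@(4,0):SW
t=3: a0@(1,4):NE a1@(0,2):E a2@(2,5):NE a3@(1,0):NE a4@(4,2):NE a5@(1,4):NE a6@(1,4):NE a7@(0,5):SW
t=4: a0@(0,5):NE a1@(0,3):E a2@(1,0):NE a3@(0,1):NE a4@(3,3):NE a5@(0,5):NE a6@(0,5):NE a7@(4,0):NE
t=5: a0@(4,0):NE a1@(0,4):E a2@(0,1):NE a3@(4,2):NE a4@(2,4):NE a5@(4,0):NE a6@(4,0):NE a7@(3,1):NE

.1..2.
......
....1.
.1....
1.1...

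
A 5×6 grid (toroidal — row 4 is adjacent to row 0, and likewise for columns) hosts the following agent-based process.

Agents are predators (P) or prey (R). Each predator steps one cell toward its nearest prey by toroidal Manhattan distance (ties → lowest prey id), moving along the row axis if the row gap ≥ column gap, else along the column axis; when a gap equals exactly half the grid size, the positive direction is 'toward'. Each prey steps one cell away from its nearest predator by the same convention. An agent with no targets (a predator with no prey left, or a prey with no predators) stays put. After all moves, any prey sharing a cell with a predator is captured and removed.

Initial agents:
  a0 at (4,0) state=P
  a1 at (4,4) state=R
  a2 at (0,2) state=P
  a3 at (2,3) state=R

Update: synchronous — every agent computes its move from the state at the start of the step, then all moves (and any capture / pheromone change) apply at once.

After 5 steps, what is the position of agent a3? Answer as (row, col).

(4, 3)

t=1: a0@(4,5):P a1@(4,3):R a2@(0,3):P a3@(3,3):R
t=2: a0@(4,4):P a1@(3,3):R a2@(4,3):P a3@(2,3):R
t=3: a0@(3,4):P a1@(2,3):R a2@(3,3):P a3@(1,3):R
t=4: a0@(2,4):P a1@(1,3):R a2@(2,3):P a3@(0,3):R
t=5: a0@(1,4):P a1@(0,3):R a2@(1,3):P a3@(4,3):R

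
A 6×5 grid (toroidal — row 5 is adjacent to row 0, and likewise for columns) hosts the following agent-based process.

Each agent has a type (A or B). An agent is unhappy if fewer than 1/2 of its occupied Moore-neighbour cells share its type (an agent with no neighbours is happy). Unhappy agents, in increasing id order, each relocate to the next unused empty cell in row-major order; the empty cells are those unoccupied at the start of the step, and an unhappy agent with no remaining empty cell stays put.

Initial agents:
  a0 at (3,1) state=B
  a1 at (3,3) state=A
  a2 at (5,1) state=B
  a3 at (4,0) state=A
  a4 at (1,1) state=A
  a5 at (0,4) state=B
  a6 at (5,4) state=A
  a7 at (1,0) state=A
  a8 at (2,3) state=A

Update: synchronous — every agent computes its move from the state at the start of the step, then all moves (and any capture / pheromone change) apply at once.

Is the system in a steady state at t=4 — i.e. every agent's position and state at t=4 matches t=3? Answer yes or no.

no

t=1: a0@(0,0):B a1@(3,3):A a2@(0,1):B a3@(0,2):A a4@(1,1):A a5@(0,3):B a6@(5,4):A a7@(1,0):A a8@(2,3):A
t=2: a0@(0,4):B a1@(3,3):A a2@(1,2):B a3@(1,3):A a4@(1,1):A a5@(1,4):B a6@(2,0):A a7@(2,1):A a8@(2,3):A
t=3: a0@(0,4):B a1@(3,3):A a2@(0,0):B a3@(0,1):A a4@(1,1):A a5@(0,2):B a6@(2,0):A a7@(2,1):A a8@(2,3):A
t=4: a0@(0,4):B a1@(3,3):A a2@(0,3):B a3@(1,0):A a4@(1,1):A a5@(1,2):B a6@(2,0):A a7@(2,1):A a8@(2,3):A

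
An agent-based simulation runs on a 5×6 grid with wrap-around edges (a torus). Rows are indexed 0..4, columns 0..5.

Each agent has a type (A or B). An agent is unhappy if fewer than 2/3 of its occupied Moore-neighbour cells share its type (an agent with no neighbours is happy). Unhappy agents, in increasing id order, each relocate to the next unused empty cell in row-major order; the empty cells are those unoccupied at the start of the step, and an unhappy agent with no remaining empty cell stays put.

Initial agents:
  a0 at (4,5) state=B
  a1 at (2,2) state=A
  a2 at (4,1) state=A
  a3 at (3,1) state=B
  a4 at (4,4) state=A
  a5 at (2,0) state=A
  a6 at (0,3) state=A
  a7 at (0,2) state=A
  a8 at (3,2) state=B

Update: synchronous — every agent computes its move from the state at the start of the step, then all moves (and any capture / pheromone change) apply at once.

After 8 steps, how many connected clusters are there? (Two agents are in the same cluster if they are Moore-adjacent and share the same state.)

t=1: a0@(0,0):B a1@(0,1):A a2@(0,4):A a3@(0,5):B a4@(1,0):A a5@(1,1):A a6@(0,3):A a7@(0,2):A a8@(1,2):B
t=2: a0@(1,3):B a1@(1,4):A a2@(1,5):A a3@(2,0):B a4@(2,1):A a5@(2,2):A a6@(0,3):A a7@(0,2):A a8@(2,3):B
t=3: a0@(0,0):B a1@(0,1):A a2@(0,4):A a3@(0,5):B a4@(1,0):A a5@(1,1):A a6@(0,3):A a7@(1,2):A a8@(2,4):B
t=4: a0@(0,2):B a1@(0,1):A a2@(1,3):A a3@(1,4):B a4@(1,5):A a5@(1,1):A a6@(0,3):A a7@(1,2):A a8@(2,4):B
t=5: a0@(0,0):B a1@(0,1):A a2@(0,4):A a3@(0,5):B a4@(1,0):A a5@(1,1):A a6@(2,0):A a7@(1,2):A a8@(2,1):B
t=6: a0@(0,2):B a1@(0,1):A a2@(0,3):A a3@(1,3):B a4@(1,4):A a5@(1,1):A a6@(2,0):A a7@(1,2):A a8@(1,5):B
t=7: a0@(0,0):B a1@(0,1):A a2@(0,4):A a3@(0,5):B a4@(1,0):A a5@(1,1):A a6@(2,1):A a7@(2,2):A a8@(2,3):B
t=8: a0@(0,2):B a1@(0,1):A a2@(0,3):A a3@(1,2):B a4@(1,3):A a5@(1,1):A a6@(2,1):A a7@(2,2):A a8@(1,4):B

3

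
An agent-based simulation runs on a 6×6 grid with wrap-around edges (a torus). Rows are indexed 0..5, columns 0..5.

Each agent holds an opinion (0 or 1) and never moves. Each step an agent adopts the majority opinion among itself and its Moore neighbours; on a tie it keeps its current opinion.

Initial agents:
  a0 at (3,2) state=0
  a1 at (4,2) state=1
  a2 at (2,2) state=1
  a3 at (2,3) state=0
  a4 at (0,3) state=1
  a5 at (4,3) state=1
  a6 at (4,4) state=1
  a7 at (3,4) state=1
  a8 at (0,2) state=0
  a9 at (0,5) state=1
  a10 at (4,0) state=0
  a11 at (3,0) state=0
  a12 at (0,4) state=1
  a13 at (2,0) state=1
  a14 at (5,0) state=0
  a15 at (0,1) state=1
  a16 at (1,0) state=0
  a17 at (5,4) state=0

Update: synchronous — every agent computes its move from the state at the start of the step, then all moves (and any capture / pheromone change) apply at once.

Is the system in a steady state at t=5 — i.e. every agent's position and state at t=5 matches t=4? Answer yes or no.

t=1: a0@(3,2):1 a1@(4,2):1 a2@(2,2):0 a3@(2,3):0 a4@(0,3):1 a5@(4,3):1 a6@(4,4):1 a7@(3,4):1 a8@(0,2):1 a9@(0,5):0 a10@(4,0):0 a11@(3,0):0 a12@(0,4):1 a13@(2,0):0 a14@(5,0):0 a15@(0,1):0 a16@(1,0):1 a17@(5,4):1
t=2: a0@(3,2):1 a1@(4,2):1 a2@(2,2):0 a3@(2,3):0 a4@(0,3):1 a5@(4,3):1 a6@(4,4):1 a7@(3,4):1 a8@(0,2):1 a9@(0,5):1 a10@(4,0):0 a11@(3,0):0 a12@(0,4):1 a13@(2,0):0 a14@(5,0):0 a15@(0,1):0 a16@(1,0):0 a17@(5,4):1
t=3: (unchanged — steady state)

yes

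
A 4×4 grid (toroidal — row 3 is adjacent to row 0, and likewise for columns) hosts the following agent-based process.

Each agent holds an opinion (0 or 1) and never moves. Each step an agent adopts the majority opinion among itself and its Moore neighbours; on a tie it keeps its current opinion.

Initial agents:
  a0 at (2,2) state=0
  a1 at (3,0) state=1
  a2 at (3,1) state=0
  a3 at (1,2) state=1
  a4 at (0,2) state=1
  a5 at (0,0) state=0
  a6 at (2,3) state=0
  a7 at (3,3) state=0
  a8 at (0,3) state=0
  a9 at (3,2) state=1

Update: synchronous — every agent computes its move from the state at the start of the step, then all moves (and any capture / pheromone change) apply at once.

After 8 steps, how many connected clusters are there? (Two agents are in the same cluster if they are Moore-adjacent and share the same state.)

1

t=1: a0@(2,2):0 a1@(3,0):0 a2@(3,1):0 a3@(1,2):0 a4@(0,2):1 a5@(0,0):0 a6@(2,3):0 a7@(3,3):0 a8@(0,3):1 a9@(3,2):0
t=2: a0@(2,2):0 a1@(3,0):0 a2@(3,1):0 a3@(1,2):0 a4@(0,2):0 a5@(0,0):0 a6@(2,3):0 a7@(3,3):0 a8@(0,3):0 a9@(3,2):0
t=3: (unchanged — steady state)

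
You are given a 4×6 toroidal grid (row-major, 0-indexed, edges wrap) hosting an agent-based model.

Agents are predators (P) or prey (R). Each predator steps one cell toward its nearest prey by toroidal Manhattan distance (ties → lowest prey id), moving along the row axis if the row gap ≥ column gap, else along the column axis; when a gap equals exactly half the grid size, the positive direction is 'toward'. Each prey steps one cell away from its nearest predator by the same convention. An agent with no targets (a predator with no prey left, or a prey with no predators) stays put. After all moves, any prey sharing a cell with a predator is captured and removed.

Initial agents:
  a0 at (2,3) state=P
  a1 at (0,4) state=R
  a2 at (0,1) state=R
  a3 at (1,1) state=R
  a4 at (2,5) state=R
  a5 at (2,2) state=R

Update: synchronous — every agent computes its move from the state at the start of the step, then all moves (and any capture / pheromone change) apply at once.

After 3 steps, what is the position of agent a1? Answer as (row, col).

t=1: a0@(2,2):P a1@(3,4):R a2@(3,1):R a3@(1,0):R a4@(2,0):R a5@(2,1):R
t=2: a0@(2,1):P a1@(3,5):R a2@(0,1):R a3@(1,5):R a4@(2,5):R a5@(2,0):R
t=3: a0@(2,0):P a1@(3,4):R a2@(3,1):R a3@(1,4):R a4@(2,4):R a5@(2,5):R

(3, 4)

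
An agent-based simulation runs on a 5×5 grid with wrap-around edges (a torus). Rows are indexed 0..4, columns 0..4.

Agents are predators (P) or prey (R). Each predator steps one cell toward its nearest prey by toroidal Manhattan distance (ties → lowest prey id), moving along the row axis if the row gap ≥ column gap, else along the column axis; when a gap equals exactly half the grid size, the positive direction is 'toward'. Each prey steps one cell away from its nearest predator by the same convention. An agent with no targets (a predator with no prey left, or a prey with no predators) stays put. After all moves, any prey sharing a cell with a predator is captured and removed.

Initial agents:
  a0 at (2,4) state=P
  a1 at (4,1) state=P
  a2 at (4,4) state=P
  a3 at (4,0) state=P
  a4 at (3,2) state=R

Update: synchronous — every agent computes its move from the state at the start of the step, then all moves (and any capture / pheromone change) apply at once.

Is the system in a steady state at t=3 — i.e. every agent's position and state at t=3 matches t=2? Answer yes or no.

t=1: a0@(2,3):P a1@(3,1):P a2@(4,3):P a3@(4,1):P a4@(2,2):R
t=2: a0@(2,2):P a1@(2,1):P a2@(3,3):P a3@(3,1):P
t=3: (unchanged — steady state)

yes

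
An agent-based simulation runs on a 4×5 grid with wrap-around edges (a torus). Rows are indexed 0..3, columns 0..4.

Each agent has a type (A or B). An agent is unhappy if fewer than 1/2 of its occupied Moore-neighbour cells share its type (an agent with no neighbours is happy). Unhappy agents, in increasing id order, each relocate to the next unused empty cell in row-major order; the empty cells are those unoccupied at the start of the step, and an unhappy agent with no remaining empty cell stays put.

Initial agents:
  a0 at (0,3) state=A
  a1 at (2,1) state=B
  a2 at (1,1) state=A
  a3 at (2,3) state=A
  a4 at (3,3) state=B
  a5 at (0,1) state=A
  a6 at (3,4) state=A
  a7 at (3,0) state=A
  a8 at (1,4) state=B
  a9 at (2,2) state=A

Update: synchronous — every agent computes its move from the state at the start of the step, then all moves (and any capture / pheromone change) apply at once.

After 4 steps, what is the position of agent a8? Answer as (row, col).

(1, 3)

t=1: a0@(0,0):A a1@(0,2):B a2@(1,1):A a3@(2,3):A a4@(0,4):B a5@(0,1):A a6@(3,4):A a7@(3,0):A a8@(1,0):B a9@(2,2):A
t=2: a0@(0,0):A a1@(0,3):B a2@(1,1):A a3@(2,3):A a4@(1,2):B a5@(0,1):A a6@(3,4):A a7@(3,0):A a8@(1,3):B a9@(2,2):A
t=3: a0@(0,0):A a1@(0,3):B a2@(1,1):A a3@(2,3):A a4@(0,2):B a5@(0,1):A a6@(3,4):A a7@(3,0):A a8@(1,3):B a9@(2,2):A
t=4: (unchanged — steady state)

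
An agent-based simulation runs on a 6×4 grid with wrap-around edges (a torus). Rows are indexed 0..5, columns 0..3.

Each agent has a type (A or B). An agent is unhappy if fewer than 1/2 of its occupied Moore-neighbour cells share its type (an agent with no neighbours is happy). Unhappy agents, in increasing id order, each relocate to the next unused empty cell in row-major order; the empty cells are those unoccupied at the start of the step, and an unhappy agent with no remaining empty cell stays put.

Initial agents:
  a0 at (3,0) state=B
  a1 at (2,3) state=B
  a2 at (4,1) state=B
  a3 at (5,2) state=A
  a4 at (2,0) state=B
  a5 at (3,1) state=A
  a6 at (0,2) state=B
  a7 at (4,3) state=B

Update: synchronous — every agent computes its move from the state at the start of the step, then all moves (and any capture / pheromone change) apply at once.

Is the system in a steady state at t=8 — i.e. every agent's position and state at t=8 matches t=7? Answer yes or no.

no

t=1: a0@(3,0):B a1@(2,3):B a2@(0,0):B a3@(0,1):A a4@(2,0):B a5@(0,3):A a6@(1,0):B a7@(4,3):B
t=2: a0@(3,0):B a1@(2,3):B a2@(0,2):B a3@(1,1):A a4@(2,0):B a5@(1,2):A a6@(1,0):B a7@(4,3):B
t=3: a0@(3,0):B a1@(2,3):B a2@(0,0):B a3@(0,1):A a4@(2,0):B a5@(0,3):A a6@(1,0):B a7@(4,3):B
t=4: a0@(3,0):B a1@(2,3):B a2@(0,2):B a3@(1,1):A a4@(2,0):B a5@(1,2):A a6@(1,0):B a7@(4,3):B
t=5: a0@(3,0):B a1@(2,3):B a2@(0,0):B a3@(0,1):A a4@(2,0):B a5@(0,3):A a6@(1,0):B a7@(4,3):B
t=6: a0@(3,0):B a1@(2,3):B a2@(0,2):B a3@(1,1):A a4@(2,0):B a5@(1,2):A a6@(1,0):B a7@(4,3):B
t=7: a0@(3,0):B a1@(2,3):B a2@(0,0):B a3@(0,1):A a4@(2,0):B a5@(0,3):A a6@(1,0):B a7@(4,3):B
t=8: a0@(3,0):B a1@(2,3):B a2@(0,2):B a3@(1,1):A a4@(2,0):B a5@(1,2):A a6@(1,0):B a7@(4,3):B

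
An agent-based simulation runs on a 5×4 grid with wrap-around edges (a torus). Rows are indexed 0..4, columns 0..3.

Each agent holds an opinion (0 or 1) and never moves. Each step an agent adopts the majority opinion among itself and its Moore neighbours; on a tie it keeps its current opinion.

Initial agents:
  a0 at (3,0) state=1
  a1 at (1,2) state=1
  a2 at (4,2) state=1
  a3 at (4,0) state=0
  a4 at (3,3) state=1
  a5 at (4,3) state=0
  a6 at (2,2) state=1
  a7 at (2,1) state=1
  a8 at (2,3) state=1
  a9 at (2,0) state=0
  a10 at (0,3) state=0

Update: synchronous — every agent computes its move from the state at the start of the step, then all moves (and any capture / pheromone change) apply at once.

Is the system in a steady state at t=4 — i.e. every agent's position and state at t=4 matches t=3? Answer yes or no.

t=1: a0@(3,0):1 a1@(1,2):1 a2@(4,2):1 a3@(4,0):0 a4@(3,3):1 a5@(4,3):0 a6@(2,2):1 a7@(2,1):1 a8@(2,3):1 a9@(2,0):1 a10@(0,3):0
t=2: (unchanged — steady state)

yes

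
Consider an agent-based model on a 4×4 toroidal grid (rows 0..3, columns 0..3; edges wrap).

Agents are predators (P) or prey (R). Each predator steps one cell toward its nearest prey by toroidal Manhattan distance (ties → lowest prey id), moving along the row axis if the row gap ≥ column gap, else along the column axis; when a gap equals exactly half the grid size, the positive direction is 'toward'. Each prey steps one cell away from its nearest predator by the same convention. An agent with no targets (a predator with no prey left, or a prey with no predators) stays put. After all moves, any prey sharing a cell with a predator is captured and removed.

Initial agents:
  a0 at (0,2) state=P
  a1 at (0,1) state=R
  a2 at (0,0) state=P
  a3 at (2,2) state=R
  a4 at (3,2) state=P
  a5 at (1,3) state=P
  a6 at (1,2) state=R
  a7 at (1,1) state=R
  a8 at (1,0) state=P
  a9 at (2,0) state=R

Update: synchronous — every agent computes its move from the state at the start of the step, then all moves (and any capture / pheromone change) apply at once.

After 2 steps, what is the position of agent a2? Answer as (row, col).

t=1: a0@(0,1):P a1@(0,0):R a2@(0,1):P a4@(2,2):P a5@(1,2):P a8@(1,1):P a9@(3,0):R
t=2: a0@(0,0):P a1@(0,3):R a2@(0,0):P a4@(2,3):P a5@(1,3):P a8@(0,1):P a9@(2,0):R

(0, 0)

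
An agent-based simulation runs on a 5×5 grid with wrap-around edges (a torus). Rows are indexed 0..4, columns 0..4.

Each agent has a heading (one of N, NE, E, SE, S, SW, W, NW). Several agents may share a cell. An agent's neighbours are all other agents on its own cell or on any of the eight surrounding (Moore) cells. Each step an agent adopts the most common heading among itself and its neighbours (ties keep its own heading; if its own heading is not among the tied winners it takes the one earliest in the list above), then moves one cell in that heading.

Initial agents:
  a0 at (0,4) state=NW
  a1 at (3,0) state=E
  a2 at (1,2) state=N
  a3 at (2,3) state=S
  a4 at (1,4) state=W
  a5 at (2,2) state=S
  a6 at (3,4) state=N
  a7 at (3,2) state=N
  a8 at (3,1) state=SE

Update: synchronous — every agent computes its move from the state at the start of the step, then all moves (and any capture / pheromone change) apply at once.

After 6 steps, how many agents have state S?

9

t=1: a0@(4,3):NW a1@(3,1):E a2@(2,2):S a3@(1,3):N a4@(1,3):W a5@(3,2):S a6@(2,4):N a7@(4,2):S a8@(4,2):SE
t=2: a0@(0,3):S a1@(4,1):S a2@(3,2):S a3@(0,3):N a4@(0,3):N a5@(4,2):S a6@(1,4):N a7@(0,2):S a8@(0,2):S
t=3: a0@(1,3):S a1@(0,1):S a2@(4,2):S a3@(1,3):S a4@(1,3):S a5@(0,2):S a6@(0,4):N a7@(1,2):S a8@(1,2):S
t=4: a0@(2,3):S a1@(1,1):S a2@(0,2):S a3@(2,3):S a4@(2,3):S a5@(1,2):S a6@(1,4):S a7@(2,2):S a8@(2,2):S
t=5: a0@(3,3):S a1@(2,1):S a2@(1,2):S a3@(3,3):S a4@(3,3):S a5@(2,2):S a6@(2,4):S a7@(3,2):S a8@(3,2):S
t=6: a0@(4,3):S a1@(3,1):S a2@(2,2):S a3@(4,3):S a4@(4,3):S a5@(3,2):S a6@(3,4):S a7@(4,2):S a8@(4,2):S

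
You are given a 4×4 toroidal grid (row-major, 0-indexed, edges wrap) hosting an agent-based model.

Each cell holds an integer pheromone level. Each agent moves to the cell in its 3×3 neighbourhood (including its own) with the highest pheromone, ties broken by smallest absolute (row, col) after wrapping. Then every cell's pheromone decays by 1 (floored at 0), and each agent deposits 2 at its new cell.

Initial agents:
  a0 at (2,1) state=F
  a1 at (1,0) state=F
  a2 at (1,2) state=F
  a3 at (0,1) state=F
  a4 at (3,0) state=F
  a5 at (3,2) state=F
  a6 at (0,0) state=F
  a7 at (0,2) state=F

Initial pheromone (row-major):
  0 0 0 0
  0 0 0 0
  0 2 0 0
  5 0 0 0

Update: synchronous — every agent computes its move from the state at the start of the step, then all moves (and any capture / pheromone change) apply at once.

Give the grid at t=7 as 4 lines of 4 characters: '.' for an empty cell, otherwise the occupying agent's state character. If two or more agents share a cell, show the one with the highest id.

....
....
....
F...

t=1: a0@(3,0) a1@(2,1) a2@(2,1) a3@(3,0) a4@(3,0) a5@(2,1) a6@(3,0) a7@(0,1) | pheromone: 0 2 0 0 / 0 0 0 0 / 0 7 0 0 / 12 0 0 0
t=2: a0@(3,0) a1@(3,0) a2@(3,0) a3@(3,0) a4@(3,0) a5@(3,0) a6@(3,0) a7@(3,0) | pheromone: 0 1 0 0 / 0 0 0 0 / 0 6 0 0 / 27 0 0 0
t=3: a0@(3,0) a1@(3,0) a2@(3,0) a3@(3,0) a4@(3,0) a5@(3,0) a6@(3,0) a7@(3,0) | pheromone: 0 0 0 0 / 0 0 0 0 / 0 5 0 0 / 42 0 0 0
t=4: a0@(3,0) a1@(3,0) a2@(3,0) a3@(3,0) a4@(3,0) a5@(3,0) a6@(3,0) a7@(3,0) | pheromone: 0 0 0 0 / 0 0 0 0 / 0 4 0 0 / 57 0 0 0
t=5: a0@(3,0) a1@(3,0) a2@(3,0) a3@(3,0) a4@(3,0) a5@(3,0) a6@(3,0) a7@(3,0) | pheromone: 0 0 0 0 / 0 0 0 0 / 0 3 0 0 / 72 0 0 0
t=6: a0@(3,0) a1@(3,0) a2@(3,0) a3@(3,0) a4@(3,0) a5@(3,0) a6@(3,0) a7@(3,0) | pheromone: 0 0 0 0 / 0 0 0 0 / 0 2 0 0 / 87 0 0 0
t=7: a0@(3,0) a1@(3,0) a2@(3,0) a3@(3,0) a4@(3,0) a5@(3,0) a6@(3,0) a7@(3,0) | pheromone: 0 0 0 0 / 0 0 0 0 / 0 1 0 0 / 102 0 0 0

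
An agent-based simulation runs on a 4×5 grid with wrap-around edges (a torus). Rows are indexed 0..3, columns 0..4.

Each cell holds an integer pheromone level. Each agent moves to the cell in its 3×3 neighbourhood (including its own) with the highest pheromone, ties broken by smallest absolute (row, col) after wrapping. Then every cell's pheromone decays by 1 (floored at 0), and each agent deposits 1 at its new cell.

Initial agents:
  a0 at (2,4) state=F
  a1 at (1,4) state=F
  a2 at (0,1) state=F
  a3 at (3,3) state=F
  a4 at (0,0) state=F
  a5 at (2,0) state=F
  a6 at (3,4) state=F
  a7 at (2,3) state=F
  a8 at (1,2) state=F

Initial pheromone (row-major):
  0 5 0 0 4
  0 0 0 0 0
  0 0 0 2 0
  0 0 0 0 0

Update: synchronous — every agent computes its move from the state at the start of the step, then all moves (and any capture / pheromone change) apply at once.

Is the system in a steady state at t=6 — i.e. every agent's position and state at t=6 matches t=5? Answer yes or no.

t=1: a0@(2,3) a1@(0,4) a2@(0,1) a3@(0,4) a4@(0,1) a5@(1,0) a6@(0,4) a7@(2,3) a8@(0,1) | pheromone: 0 7 0 0 6 / 1 0 0 0 0 / 0 0 0 3 0 / 0 0 0 0 0
t=2: a0@(2,3) a1@(0,4) a2@(0,1) a3@(0,4) a4@(0,1) a5@(0,1) a6@(0,4) a7@(2,3) a8@(0,1) | pheromone: 0 10 0 0 8 / 0 0 0 0 0 / 0 0 0 4 0 / 0 0 0 0 0
t=3: a0@(2,3) a1@(0,4) a2@(0,1) a3@(0,4) a4@(0,1) a5@(0,1) a6@(0,4) a7@(2,3) a8@(0,1) | pheromone: 0 13 0 0 10 / 0 0 0 0 0 / 0 0 0 5 0 / 0 0 0 0 0
t=4: a0@(2,3) a1@(0,4) a2@(0,1) a3@(0,4) a4@(0,1) a5@(0,1) a6@(0,4) a7@(2,3) a8@(0,1) | pheromone: 0 16 0 0 12 / 0 0 0 0 0 / 0 0 0 6 0 / 0 0 0 0 0
t=5: a0@(2,3) a1@(0,4) a2@(0,1) a3@(0,4) a4@(0,1) a5@(0,1) a6@(0,4) a7@(2,3) a8@(0,1) | pheromone: 0 19 0 0 14 / 0 0 0 0 0 / 0 0 0 7 0 / 0 0 0 0 0
t=6: a0@(2,3) a1@(0,4) a2@(0,1) a3@(0,4) a4@(0,1) a5@(0,1) a6@(0,4) a7@(2,3) a8@(0,1) | pheromone: 0 22 0 0 16 / 0 0 0 0 0 / 0 0 0 8 0 / 0 0 0 0 0

yes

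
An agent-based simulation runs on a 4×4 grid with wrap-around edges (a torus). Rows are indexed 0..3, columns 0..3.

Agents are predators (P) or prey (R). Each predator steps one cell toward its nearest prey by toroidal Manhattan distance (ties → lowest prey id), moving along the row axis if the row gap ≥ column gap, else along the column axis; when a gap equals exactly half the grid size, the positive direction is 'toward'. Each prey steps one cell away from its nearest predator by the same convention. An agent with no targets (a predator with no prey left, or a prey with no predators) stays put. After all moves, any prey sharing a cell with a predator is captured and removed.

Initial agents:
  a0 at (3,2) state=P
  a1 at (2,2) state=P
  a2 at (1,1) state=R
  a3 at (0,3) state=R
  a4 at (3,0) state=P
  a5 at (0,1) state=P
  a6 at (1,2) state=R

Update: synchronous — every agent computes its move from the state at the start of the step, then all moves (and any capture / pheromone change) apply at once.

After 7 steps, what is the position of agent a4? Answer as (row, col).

(2, 0)

t=1: a0@(0,2):P a1@(1,2):P a2@(2,1):R a3@(1,3):R a4@(0,0):P a5@(1,1):P
t=2: a0@(1,2):P a1@(1,3):P a2@(3,1):R a4@(1,0):P a5@(2,1):P
t=3: a0@(2,2):P a1@(2,3):P a2@(0,1):R a4@(2,0):P a5@(3,1):P
t=4: a0@(3,2):P a1@(3,3):P a2@(1,1):R a4@(3,0):P a5@(0,1):P
t=5: a0@(0,2):P a1@(0,3):P a2@(2,1):R a4@(0,0):P a5@(1,1):P
t=6: a0@(1,2):P a1@(1,3):P a2@(3,1):R a4@(1,0):P a5@(2,1):P
t=7: a0@(2,2):P a1@(2,3):P a2@(0,1):R a4@(2,0):P a5@(3,1):P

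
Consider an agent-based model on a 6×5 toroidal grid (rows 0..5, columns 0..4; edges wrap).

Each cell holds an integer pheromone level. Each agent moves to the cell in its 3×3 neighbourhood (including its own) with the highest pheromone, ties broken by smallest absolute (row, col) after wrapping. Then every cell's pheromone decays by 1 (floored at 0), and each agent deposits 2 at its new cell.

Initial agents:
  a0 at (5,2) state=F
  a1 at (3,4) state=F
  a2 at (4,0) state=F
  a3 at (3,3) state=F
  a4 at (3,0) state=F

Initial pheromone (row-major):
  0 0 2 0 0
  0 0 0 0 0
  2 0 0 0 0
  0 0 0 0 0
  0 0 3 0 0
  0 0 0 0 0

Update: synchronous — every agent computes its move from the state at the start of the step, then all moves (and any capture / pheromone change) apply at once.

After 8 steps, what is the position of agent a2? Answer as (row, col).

(2, 0)

t=1: a0@(4,2) a1@(2,0) a2@(3,0) a3@(4,2) a4@(2,0) | pheromone: 0 0 1 0 0 / 0 0 0 0 0 / 5 0 0 0 0 / 2 0 0 0 0 / 0 0 6 0 0 / 0 0 0 0 0
t=2: a0@(4,2) a1@(2,0) a2@(2,0) a3@(4,2) a4@(2,0) | pheromone: 0 0 0 0 0 / 0 0 0 0 0 / 10 0 0 0 0 / 1 0 0 0 0 / 0 0 9 0 0 / 0 0 0 0 0
t=3: a0@(4,2) a1@(2,0) a2@(2,0) a3@(4,2) a4@(2,0) | pheromone: 0 0 0 0 0 / 0 0 0 0 0 / 15 0 0 0 0 / 0 0 0 0 0 / 0 0 12 0 0 / 0 0 0 0 0
t=4: a0@(4,2) a1@(2,0) a2@(2,0) a3@(4,2) a4@(2,0) | pheromone: 0 0 0 0 0 / 0 0 0 0 0 / 20 0 0 0 0 / 0 0 0 0 0 / 0 0 15 0 0 / 0 0 0 0 0
t=5: a0@(4,2) a1@(2,0) a2@(2,0) a3@(4,2) a4@(2,0) | pheromone: 0 0 0 0 0 / 0 0 0 0 0 / 25 0 0 0 0 / 0 0 0 0 0 / 0 0 18 0 0 / 0 0 0 0 0
t=6: a0@(4,2) a1@(2,0) a2@(2,0) a3@(4,2) a4@(2,0) | pheromone: 0 0 0 0 0 / 0 0 0 0 0 / 30 0 0 0 0 / 0 0 0 0 0 / 0 0 21 0 0 / 0 0 0 0 0
t=7: a0@(4,2) a1@(2,0) a2@(2,0) a3@(4,2) a4@(2,0) | pheromone: 0 0 0 0 0 / 0 0 0 0 0 / 35 0 0 0 0 / 0 0 0 0 0 / 0 0 24 0 0 / 0 0 0 0 0
t=8: a0@(4,2) a1@(2,0) a2@(2,0) a3@(4,2) a4@(2,0) | pheromone: 0 0 0 0 0 / 0 0 0 0 0 / 40 0 0 0 0 / 0 0 0 0 0 / 0 0 27 0 0 / 0 0 0 0 0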